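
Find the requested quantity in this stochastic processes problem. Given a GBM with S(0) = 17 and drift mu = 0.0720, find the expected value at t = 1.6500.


E[S(t)] = S(0) * exp(mu * t)
= 17 * exp(0.0720 * 1.6500)
= 17 * 1.1261
= 19.1445

19.1445


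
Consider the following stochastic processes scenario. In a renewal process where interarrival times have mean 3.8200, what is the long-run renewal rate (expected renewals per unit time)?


Long-run renewal rate = 1/E(X)
= 1/3.8200
= 0.2618

0.2618


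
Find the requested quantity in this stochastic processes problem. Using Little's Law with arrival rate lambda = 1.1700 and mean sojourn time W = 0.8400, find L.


Little's Law: L = lambda * W
= 1.1700 * 0.8400
= 0.9828

0.9828


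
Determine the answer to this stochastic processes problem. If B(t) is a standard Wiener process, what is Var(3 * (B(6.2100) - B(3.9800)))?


Var(alpha*(B(t)-B(s))) = alpha^2 * (t-s)
= 3^2 * (6.2100 - 3.9800)
= 9 * 2.2300
= 20.0700

20.0700


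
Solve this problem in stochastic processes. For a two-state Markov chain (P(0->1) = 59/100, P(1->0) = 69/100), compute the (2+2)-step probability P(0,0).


P^4 = P^2 * P^2
Computing via matrix multiplication of the transition matrix.
Entry (0,0) of P^4 = 0.5419

0.5419


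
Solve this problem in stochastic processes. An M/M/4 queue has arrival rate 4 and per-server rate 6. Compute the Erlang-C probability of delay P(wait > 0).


a = lambda/mu = 0.6667
rho = a/c = 0.1667
Erlang-C formula applied:
C(c,a) = 0.0051

0.0051


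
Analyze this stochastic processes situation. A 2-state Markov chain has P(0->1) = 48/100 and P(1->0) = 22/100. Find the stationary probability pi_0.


Stationary distribution: pi_0 = p10/(p01+p10), pi_1 = p01/(p01+p10)
p01 = 0.4800, p10 = 0.2200
pi_0 = 0.3143

0.3143


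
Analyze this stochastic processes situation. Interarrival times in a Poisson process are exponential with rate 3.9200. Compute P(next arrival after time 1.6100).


P(X > t) = exp(-lambda * t)
= exp(-3.9200 * 1.6100)
= exp(-6.3112) = 0.0018

0.0018


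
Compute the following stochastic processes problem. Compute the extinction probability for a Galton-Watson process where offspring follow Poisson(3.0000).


Since mu = 3.0000 > 1, extinction prob q < 1.
Solve s = exp(mu*(s-1)) iteratively.
q = 0.0595

0.0595


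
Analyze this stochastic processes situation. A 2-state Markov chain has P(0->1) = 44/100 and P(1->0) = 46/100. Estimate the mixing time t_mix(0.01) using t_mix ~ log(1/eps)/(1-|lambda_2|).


lambda_2 = |1 - p01 - p10| = |1 - 0.4400 - 0.4600| = 0.1000
t_mix ~ log(1/eps)/(1 - |lambda_2|)
= log(100)/(1 - 0.1000) = 4.6052/0.9000
= 5.1169

5.1169


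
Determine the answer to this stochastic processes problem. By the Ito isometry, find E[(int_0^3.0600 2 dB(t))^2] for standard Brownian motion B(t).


By Ito isometry: E[(int f dB)^2] = int f^2 dt
= 2^2 * 3.0600
= 4 * 3.0600 = 12.2400

12.2400


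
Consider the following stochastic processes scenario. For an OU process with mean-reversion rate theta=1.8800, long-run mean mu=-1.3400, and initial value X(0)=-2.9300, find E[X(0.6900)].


E[X(t)] = mu + (X(0) - mu)*exp(-theta*t)
= -1.3400 + (-2.9300 - -1.3400)*exp(-1.8800*0.6900)
= -1.3400 + -1.5900 * 0.2733
= -1.7745

-1.7745


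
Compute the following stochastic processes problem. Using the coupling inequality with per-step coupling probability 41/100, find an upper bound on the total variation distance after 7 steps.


TV distance bound <= (1-delta)^n
= (1 - 0.4100)^7
= 0.5900^7
= 0.0249

0.0249


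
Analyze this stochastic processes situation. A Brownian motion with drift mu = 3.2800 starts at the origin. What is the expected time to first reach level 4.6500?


Expected first passage time = a/mu
= 4.6500/3.2800
= 1.4177

1.4177


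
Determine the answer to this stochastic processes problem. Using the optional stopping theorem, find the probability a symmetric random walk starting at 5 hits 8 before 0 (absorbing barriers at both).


By optional stopping theorem: E(M at tau) = M(0) = 5
P(hit 8)*8 + P(hit 0)*0 = 5
P(hit 8) = (5 - 0)/(8 - 0) = 5/8 = 0.6250

0.6250


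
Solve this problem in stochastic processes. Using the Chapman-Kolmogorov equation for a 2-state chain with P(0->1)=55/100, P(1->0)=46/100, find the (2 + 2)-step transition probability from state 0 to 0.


P^4 = P^2 * P^2
Computing via matrix multiplication of the transition matrix.
Entry (0,0) of P^4 = 0.4554

0.4554


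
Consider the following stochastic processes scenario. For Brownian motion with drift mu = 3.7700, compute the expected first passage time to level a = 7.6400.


Expected first passage time = a/mu
= 7.6400/3.7700
= 2.0265

2.0265


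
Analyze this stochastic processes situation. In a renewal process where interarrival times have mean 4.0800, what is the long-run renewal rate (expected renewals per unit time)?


Long-run renewal rate = 1/E(X)
= 1/4.0800
= 0.2451

0.2451


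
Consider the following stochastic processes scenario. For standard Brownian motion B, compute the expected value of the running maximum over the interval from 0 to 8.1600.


E(max B(s)) = sqrt(2t/pi)
= sqrt(2*8.1600/pi)
= sqrt(5.1948)
= 2.2792

2.2792


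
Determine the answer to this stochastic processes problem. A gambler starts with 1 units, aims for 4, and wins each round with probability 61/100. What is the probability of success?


Gambler's ruin formula:
r = q/p = 0.3900/0.6100 = 0.6393
P(win) = (1 - r^i)/(1 - r^N)
= (1 - 0.6393^1)/(1 - 0.6393^4)
= 0.4330

0.4330


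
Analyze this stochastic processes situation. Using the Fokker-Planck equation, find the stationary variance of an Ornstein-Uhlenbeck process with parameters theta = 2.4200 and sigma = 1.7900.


Stationary variance = sigma^2 / (2*theta)
= 1.7900^2 / (2*2.4200)
= 3.2041 / 4.8400
= 0.6620

0.6620


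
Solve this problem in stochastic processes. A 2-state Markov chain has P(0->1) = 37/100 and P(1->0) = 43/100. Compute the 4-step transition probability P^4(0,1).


Computing P^4 by matrix multiplication.
P = [[0.6300, 0.3700], [0.4300, 0.5700]]
After raising P to the power 4:
P^4(0,1) = 0.4618

0.4618


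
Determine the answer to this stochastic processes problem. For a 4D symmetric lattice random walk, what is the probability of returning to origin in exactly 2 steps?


P(return in 2 steps) = P(reverse first step) = 1/(2d)
= 1/8
= 0.1250

0.1250


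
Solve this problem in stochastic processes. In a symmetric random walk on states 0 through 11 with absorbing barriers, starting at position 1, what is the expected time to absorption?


For symmetric RW on 0,...,N with absorbing barriers, E(i) = i*(N-i)
E(1) = 1 * 10 = 10

10


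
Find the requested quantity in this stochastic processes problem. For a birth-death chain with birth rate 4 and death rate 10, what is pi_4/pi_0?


For birth-death process, pi_n/pi_0 = (lambda/mu)^n
= (4/10)^4
= 0.0256

0.0256


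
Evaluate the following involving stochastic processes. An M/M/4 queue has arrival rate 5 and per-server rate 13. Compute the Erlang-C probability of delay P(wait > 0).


a = lambda/mu = 0.3846
rho = a/c = 0.0962
Erlang-C formula applied:
C(c,a) = 6.8669e-04

6.8669e-04


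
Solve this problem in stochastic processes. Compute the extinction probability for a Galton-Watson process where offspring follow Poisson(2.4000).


Since mu = 2.4000 > 1, extinction prob q < 1.
Solve s = exp(mu*(s-1)) iteratively.
q = 0.1214

0.1214


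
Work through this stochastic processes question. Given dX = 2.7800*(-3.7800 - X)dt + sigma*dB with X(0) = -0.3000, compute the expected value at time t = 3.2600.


E[X(t)] = mu + (X(0) - mu)*exp(-theta*t)
= -3.7800 + (-0.3000 - -3.7800)*exp(-2.7800*3.2600)
= -3.7800 + 3.4800 * 1.1590e-04
= -3.7796

-3.7796


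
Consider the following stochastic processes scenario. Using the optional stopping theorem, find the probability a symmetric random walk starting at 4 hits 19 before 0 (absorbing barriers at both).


By optional stopping theorem: E(M at tau) = M(0) = 4
P(hit 19)*19 + P(hit 0)*0 = 4
P(hit 19) = (4 - 0)/(19 - 0) = 4/19 = 0.2105

0.2105


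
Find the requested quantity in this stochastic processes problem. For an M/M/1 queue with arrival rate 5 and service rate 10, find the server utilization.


rho = lambda/mu
= 5/10
= 0.5000

0.5000


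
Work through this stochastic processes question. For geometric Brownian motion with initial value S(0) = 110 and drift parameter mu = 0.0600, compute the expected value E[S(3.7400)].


E[S(t)] = S(0) * exp(mu * t)
= 110 * exp(0.0600 * 3.7400)
= 110 * 1.2516
= 137.6729

137.6729


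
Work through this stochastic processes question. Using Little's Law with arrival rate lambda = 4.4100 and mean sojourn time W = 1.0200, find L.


Little's Law: L = lambda * W
= 4.4100 * 1.0200
= 4.4982

4.4982


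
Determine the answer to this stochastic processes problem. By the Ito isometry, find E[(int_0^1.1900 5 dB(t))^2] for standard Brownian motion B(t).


By Ito isometry: E[(int f dB)^2] = int f^2 dt
= 5^2 * 1.1900
= 25 * 1.1900 = 29.7500

29.7500


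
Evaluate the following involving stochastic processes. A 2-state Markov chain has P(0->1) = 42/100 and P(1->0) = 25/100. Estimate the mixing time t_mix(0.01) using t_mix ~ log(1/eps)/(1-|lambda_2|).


lambda_2 = |1 - p01 - p10| = |1 - 0.4200 - 0.2500| = 0.3300
t_mix ~ log(1/eps)/(1 - |lambda_2|)
= log(100)/(1 - 0.3300) = 4.6052/0.6700
= 6.8734

6.8734


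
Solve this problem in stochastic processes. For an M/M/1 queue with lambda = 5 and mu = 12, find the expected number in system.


rho = 5/12 = 0.4167
L = rho/(1-rho)
= 0.4167/0.5833
= 0.7143

0.7143


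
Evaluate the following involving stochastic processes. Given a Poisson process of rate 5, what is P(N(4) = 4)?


P(N(t)=k) = (lambda*t)^k * exp(-lambda*t) / k!
lambda*t = 20
= 20^4 * exp(-20) / 4!
= 160000 * 2.0612e-09 / 24
= 1.3741e-05

1.3741e-05


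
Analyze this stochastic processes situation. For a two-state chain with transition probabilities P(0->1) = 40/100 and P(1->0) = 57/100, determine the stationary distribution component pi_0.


Stationary distribution: pi_0 = p10/(p01+p10), pi_1 = p01/(p01+p10)
p01 = 0.4000, p10 = 0.5700
pi_0 = 0.5876

0.5876


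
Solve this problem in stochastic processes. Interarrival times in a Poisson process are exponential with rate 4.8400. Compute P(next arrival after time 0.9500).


P(X > t) = exp(-lambda * t)
= exp(-4.8400 * 0.9500)
= exp(-4.5980) = 0.0101

0.0101


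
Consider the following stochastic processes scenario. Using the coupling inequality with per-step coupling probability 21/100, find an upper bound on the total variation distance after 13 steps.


TV distance bound <= (1-delta)^n
= (1 - 0.2100)^13
= 0.7900^13
= 0.0467

0.0467


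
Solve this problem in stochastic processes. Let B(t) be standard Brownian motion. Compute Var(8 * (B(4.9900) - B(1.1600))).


Var(alpha*(B(t)-B(s))) = alpha^2 * (t-s)
= 8^2 * (4.9900 - 1.1600)
= 64 * 3.8300
= 245.1200

245.1200


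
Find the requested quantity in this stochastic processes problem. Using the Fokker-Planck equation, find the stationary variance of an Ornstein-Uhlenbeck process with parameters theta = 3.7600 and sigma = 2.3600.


Stationary variance = sigma^2 / (2*theta)
= 2.3600^2 / (2*3.7600)
= 5.5696 / 7.5200
= 0.7406

0.7406


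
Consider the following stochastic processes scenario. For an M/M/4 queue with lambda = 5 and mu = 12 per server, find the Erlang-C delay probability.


a = lambda/mu = 0.4167
rho = a/c = 0.1042
Erlang-C formula applied:
C(c,a) = 9.2417e-04

9.2417e-04


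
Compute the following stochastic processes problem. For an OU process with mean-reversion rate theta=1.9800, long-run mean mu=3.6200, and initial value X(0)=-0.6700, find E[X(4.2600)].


E[X(t)] = mu + (X(0) - mu)*exp(-theta*t)
= 3.6200 + (-0.6700 - 3.6200)*exp(-1.9800*4.2600)
= 3.6200 + -4.2900 * 2.1718e-04
= 3.6191

3.6191


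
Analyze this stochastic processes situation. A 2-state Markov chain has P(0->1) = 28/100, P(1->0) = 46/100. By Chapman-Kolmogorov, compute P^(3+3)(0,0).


P^6 = P^3 * P^3
Computing via matrix multiplication of the transition matrix.
Entry (0,0) of P^6 = 0.6217

0.6217


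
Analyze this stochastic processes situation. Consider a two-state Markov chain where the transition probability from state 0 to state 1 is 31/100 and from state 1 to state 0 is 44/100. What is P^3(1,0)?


Computing P^3 by matrix multiplication.
P = [[0.6900, 0.3100], [0.4400, 0.5600]]
After raising P to the power 3:
P^3(1,0) = 0.5775

0.5775


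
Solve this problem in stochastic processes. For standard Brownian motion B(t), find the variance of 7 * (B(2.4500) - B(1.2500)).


Var(alpha*(B(t)-B(s))) = alpha^2 * (t-s)
= 7^2 * (2.4500 - 1.2500)
= 49 * 1.2000
= 58.8000

58.8000


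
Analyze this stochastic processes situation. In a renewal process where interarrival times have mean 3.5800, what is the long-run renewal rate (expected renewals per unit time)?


Long-run renewal rate = 1/E(X)
= 1/3.5800
= 0.2793

0.2793


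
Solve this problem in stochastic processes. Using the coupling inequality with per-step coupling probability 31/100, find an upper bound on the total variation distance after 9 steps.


TV distance bound <= (1-delta)^n
= (1 - 0.3100)^9
= 0.6900^9
= 0.0355

0.0355


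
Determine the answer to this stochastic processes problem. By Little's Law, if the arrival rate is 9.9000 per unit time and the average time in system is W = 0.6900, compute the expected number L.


Little's Law: L = lambda * W
= 9.9000 * 0.6900
= 6.8310

6.8310


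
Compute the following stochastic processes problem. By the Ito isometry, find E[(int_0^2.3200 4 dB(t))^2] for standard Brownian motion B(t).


By Ito isometry: E[(int f dB)^2] = int f^2 dt
= 4^2 * 2.3200
= 16 * 2.3200 = 37.1200

37.1200


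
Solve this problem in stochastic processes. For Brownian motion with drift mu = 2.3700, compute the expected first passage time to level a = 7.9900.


Expected first passage time = a/mu
= 7.9900/2.3700
= 3.3713

3.3713


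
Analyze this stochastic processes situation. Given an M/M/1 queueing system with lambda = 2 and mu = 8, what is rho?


rho = lambda/mu
= 2/8
= 0.2500

0.2500


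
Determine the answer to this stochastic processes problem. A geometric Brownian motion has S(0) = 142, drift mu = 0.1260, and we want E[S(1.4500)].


E[S(t)] = S(0) * exp(mu * t)
= 142 * exp(0.1260 * 1.4500)
= 142 * 1.2005
= 170.4645

170.4645


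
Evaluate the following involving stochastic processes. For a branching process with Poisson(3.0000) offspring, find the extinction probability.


Since mu = 3.0000 > 1, extinction prob q < 1.
Solve s = exp(mu*(s-1)) iteratively.
q = 0.0595

0.0595


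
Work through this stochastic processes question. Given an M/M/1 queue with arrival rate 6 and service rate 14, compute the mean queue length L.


rho = 6/14 = 0.4286
L = rho/(1-rho)
= 0.4286/0.5714
= 0.7500

0.7500


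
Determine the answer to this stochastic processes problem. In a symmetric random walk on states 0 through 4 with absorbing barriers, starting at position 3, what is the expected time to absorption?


For symmetric RW on 0,...,N with absorbing barriers, E(i) = i*(N-i)
E(3) = 3 * 1 = 3

3


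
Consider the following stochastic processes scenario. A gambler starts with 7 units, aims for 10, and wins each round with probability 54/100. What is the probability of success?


Gambler's ruin formula:
r = q/p = 0.4600/0.5400 = 0.8519
P(win) = (1 - r^i)/(1 - r^N)
= (1 - 0.8519^7)/(1 - 0.8519^10)
= 0.8444

0.8444


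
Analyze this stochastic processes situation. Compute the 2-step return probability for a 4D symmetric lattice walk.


P(return in 2 steps) = P(reverse first step) = 1/(2d)
= 1/8
= 0.1250

0.1250


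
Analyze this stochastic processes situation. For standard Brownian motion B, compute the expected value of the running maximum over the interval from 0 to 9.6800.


E(max B(s)) = sqrt(2t/pi)
= sqrt(2*9.6800/pi)
= sqrt(6.1625)
= 2.4824

2.4824


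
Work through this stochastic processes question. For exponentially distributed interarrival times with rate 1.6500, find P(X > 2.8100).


P(X > t) = exp(-lambda * t)
= exp(-1.6500 * 2.8100)
= exp(-4.6365) = 0.0097

0.0097


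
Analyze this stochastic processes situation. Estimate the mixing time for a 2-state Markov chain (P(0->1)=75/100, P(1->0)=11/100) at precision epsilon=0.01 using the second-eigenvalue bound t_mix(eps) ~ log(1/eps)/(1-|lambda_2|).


lambda_2 = |1 - p01 - p10| = |1 - 0.7500 - 0.1100| = 0.1400
t_mix ~ log(1/eps)/(1 - |lambda_2|)
= log(100)/(1 - 0.1400) = 4.6052/0.8600
= 5.3548

5.3548


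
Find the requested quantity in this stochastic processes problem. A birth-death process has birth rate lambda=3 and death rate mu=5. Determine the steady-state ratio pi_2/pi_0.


For birth-death process, pi_n/pi_0 = (lambda/mu)^n
= (3/5)^2
= 0.3600

0.3600


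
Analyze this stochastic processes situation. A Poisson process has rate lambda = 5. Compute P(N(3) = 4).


P(N(t)=k) = (lambda*t)^k * exp(-lambda*t) / k!
lambda*t = 15
= 15^4 * exp(-15) / 4!
= 50625 * 3.0590e-07 / 24
= 6.4526e-04

6.4526e-04


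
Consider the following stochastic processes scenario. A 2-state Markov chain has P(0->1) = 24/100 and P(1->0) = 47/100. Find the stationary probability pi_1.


Stationary distribution: pi_0 = p10/(p01+p10), pi_1 = p01/(p01+p10)
p01 = 0.2400, p10 = 0.4700
pi_1 = 0.3380

0.3380


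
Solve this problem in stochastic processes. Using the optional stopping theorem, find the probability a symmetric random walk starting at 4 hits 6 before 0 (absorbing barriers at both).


By optional stopping theorem: E(M at tau) = M(0) = 4
P(hit 6)*6 + P(hit 0)*0 = 4
P(hit 6) = (4 - 0)/(6 - 0) = 2/3 = 0.6667

0.6667


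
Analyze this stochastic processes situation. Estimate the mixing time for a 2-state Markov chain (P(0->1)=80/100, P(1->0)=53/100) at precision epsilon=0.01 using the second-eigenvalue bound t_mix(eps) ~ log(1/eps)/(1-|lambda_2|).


lambda_2 = |1 - p01 - p10| = |1 - 0.8000 - 0.5300| = 0.3300
t_mix ~ log(1/eps)/(1 - |lambda_2|)
= log(100)/(1 - 0.3300) = 4.6052/0.6700
= 6.8734

6.8734


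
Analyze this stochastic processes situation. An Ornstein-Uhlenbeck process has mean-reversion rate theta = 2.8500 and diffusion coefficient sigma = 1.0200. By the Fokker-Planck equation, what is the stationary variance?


Stationary variance = sigma^2 / (2*theta)
= 1.0200^2 / (2*2.8500)
= 1.0404 / 5.7000
= 0.1825

0.1825


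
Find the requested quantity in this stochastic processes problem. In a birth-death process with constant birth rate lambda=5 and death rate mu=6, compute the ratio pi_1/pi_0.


For birth-death process, pi_n/pi_0 = (lambda/mu)^n
= (5/6)^1
= 0.8333

0.8333


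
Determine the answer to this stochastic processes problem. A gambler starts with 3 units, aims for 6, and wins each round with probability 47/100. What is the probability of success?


Gambler's ruin formula:
r = q/p = 0.5300/0.4700 = 1.1277
P(win) = (1 - r^i)/(1 - r^N)
= (1 - 1.1277^3)/(1 - 1.1277^6)
= 0.4109

0.4109


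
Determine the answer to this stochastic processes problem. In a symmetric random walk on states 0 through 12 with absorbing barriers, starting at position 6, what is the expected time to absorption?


For symmetric RW on 0,...,N with absorbing barriers, E(i) = i*(N-i)
E(6) = 6 * 6 = 36

36


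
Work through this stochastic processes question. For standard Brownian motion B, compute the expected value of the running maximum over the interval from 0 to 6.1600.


E(max B(s)) = sqrt(2t/pi)
= sqrt(2*6.1600/pi)
= sqrt(3.9216)
= 1.9803

1.9803


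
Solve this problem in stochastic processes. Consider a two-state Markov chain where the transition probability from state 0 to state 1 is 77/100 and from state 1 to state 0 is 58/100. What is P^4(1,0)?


Computing P^4 by matrix multiplication.
P = [[0.2300, 0.7700], [0.5800, 0.4200]]
After raising P to the power 4:
P^4(1,0) = 0.4232

0.4232


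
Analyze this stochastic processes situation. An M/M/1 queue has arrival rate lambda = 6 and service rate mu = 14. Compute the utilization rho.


rho = lambda/mu
= 6/14
= 0.4286

0.4286


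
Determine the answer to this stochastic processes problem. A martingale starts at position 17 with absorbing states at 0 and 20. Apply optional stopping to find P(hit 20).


By optional stopping theorem: E(M at tau) = M(0) = 17
P(hit 20)*20 + P(hit 0)*0 = 17
P(hit 20) = (17 - 0)/(20 - 0) = 17/20 = 0.8500

0.8500


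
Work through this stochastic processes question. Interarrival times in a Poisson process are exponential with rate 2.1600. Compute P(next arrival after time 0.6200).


P(X > t) = exp(-lambda * t)
= exp(-2.1600 * 0.6200)
= exp(-1.3392) = 0.2621

0.2621


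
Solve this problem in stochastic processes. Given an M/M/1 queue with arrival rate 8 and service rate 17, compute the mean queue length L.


rho = 8/17 = 0.4706
L = rho/(1-rho)
= 0.4706/0.5294
= 0.8889

0.8889


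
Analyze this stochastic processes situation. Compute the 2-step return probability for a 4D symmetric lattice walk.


P(return in 2 steps) = P(reverse first step) = 1/(2d)
= 1/8
= 0.1250

0.1250


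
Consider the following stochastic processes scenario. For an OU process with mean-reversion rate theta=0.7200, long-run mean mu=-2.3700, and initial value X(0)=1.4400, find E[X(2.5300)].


E[X(t)] = mu + (X(0) - mu)*exp(-theta*t)
= -2.3700 + (1.4400 - -2.3700)*exp(-0.7200*2.5300)
= -2.3700 + 3.8100 * 0.1618
= -1.7537

-1.7537


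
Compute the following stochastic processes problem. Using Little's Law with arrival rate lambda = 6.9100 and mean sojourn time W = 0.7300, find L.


Little's Law: L = lambda * W
= 6.9100 * 0.7300
= 5.0443

5.0443


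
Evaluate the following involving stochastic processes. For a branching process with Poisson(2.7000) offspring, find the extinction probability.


Since mu = 2.7000 > 1, extinction prob q < 1.
Solve s = exp(mu*(s-1)) iteratively.
q = 0.0844

0.0844


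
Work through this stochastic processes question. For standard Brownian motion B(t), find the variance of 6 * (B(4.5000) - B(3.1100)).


Var(alpha*(B(t)-B(s))) = alpha^2 * (t-s)
= 6^2 * (4.5000 - 3.1100)
= 36 * 1.3900
= 50.0400

50.0400


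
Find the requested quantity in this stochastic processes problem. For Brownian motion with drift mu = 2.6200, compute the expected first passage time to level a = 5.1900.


Expected first passage time = a/mu
= 5.1900/2.6200
= 1.9809

1.9809


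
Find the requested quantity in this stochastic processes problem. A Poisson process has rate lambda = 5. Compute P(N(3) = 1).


P(N(t)=k) = (lambda*t)^k * exp(-lambda*t) / k!
lambda*t = 15
= 15^1 * exp(-15) / 1!
= 15 * 3.0590e-07 / 1
= 4.5885e-06

4.5885e-06


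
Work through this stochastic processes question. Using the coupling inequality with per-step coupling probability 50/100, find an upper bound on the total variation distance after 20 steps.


TV distance bound <= (1-delta)^n
= (1 - 0.5000)^20
= 0.5000^20
= 9.5367e-07

9.5367e-07


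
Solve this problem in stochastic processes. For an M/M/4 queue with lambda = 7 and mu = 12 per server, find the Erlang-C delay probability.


a = lambda/mu = 0.5833
rho = a/c = 0.1458
Erlang-C formula applied:
C(c,a) = 0.0032

0.0032


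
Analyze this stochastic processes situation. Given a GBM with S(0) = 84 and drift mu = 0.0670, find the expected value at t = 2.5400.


E[S(t)] = S(0) * exp(mu * t)
= 84 * exp(0.0670 * 2.5400)
= 84 * 1.1855
= 99.5835

99.5835


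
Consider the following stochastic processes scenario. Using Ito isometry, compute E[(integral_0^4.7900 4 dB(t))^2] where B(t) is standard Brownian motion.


By Ito isometry: E[(int f dB)^2] = int f^2 dt
= 4^2 * 4.7900
= 16 * 4.7900 = 76.6400

76.6400


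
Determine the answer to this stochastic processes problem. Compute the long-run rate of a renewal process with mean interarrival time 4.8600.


Long-run renewal rate = 1/E(X)
= 1/4.8600
= 0.2058

0.2058


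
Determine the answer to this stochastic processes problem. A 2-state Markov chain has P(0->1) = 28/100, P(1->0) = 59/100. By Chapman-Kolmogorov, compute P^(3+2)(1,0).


P^5 = P^3 * P^2
Computing via matrix multiplication of the transition matrix.
Entry (1,0) of P^5 = 0.6781

0.6781


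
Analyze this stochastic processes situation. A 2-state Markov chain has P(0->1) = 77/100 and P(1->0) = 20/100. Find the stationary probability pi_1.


Stationary distribution: pi_0 = p10/(p01+p10), pi_1 = p01/(p01+p10)
p01 = 0.7700, p10 = 0.2000
pi_1 = 0.7938

0.7938


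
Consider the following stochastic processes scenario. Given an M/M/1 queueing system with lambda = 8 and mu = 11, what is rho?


rho = lambda/mu
= 8/11
= 0.7273

0.7273


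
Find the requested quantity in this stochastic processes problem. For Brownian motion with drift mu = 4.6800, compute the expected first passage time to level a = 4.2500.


Expected first passage time = a/mu
= 4.2500/4.6800
= 0.9081

0.9081


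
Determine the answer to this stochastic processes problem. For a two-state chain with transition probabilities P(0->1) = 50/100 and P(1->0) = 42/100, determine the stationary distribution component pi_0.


Stationary distribution: pi_0 = p10/(p01+p10), pi_1 = p01/(p01+p10)
p01 = 0.5000, p10 = 0.4200
pi_0 = 0.4565

0.4565


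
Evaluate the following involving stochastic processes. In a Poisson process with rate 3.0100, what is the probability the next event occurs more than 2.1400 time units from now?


P(X > t) = exp(-lambda * t)
= exp(-3.0100 * 2.1400)
= exp(-6.4414) = 0.0016

0.0016


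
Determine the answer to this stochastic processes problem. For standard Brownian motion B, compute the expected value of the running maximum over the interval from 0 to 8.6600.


E(max B(s)) = sqrt(2t/pi)
= sqrt(2*8.6600/pi)
= sqrt(5.5131)
= 2.3480

2.3480


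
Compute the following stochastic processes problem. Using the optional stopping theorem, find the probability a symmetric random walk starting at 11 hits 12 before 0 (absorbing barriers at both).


By optional stopping theorem: E(M at tau) = M(0) = 11
P(hit 12)*12 + P(hit 0)*0 = 11
P(hit 12) = (11 - 0)/(12 - 0) = 11/12 = 0.9167

0.9167


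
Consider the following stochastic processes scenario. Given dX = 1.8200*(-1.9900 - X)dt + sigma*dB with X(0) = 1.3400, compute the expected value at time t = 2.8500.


E[X(t)] = mu + (X(0) - mu)*exp(-theta*t)
= -1.9900 + (1.3400 - -1.9900)*exp(-1.8200*2.8500)
= -1.9900 + 3.3300 * 0.0056
= -1.9714

-1.9714


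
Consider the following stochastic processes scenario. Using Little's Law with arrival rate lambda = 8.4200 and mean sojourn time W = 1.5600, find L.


Little's Law: L = lambda * W
= 8.4200 * 1.5600
= 13.1352

13.1352


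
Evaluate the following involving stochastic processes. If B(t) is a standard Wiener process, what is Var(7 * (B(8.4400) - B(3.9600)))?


Var(alpha*(B(t)-B(s))) = alpha^2 * (t-s)
= 7^2 * (8.4400 - 3.9600)
= 49 * 4.4800
= 219.5200

219.5200


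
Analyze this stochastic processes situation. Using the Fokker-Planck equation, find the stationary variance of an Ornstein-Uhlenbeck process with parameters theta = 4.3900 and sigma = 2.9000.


Stationary variance = sigma^2 / (2*theta)
= 2.9000^2 / (2*4.3900)
= 8.4100 / 8.7800
= 0.9579

0.9579


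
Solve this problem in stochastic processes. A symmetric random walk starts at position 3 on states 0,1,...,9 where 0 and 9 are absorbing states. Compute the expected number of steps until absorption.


For symmetric RW on 0,...,N with absorbing barriers, E(i) = i*(N-i)
E(3) = 3 * 6 = 18

18


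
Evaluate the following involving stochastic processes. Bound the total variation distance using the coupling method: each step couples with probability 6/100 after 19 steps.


TV distance bound <= (1-delta)^n
= (1 - 0.0600)^19
= 0.9400^19
= 0.3086

0.3086


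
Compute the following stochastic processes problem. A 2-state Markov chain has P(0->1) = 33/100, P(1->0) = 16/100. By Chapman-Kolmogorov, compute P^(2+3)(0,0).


P^5 = P^2 * P^3
Computing via matrix multiplication of the transition matrix.
Entry (0,0) of P^5 = 0.3498

0.3498


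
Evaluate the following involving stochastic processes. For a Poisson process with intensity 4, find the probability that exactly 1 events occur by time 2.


P(N(t)=k) = (lambda*t)^k * exp(-lambda*t) / k!
lambda*t = 8
= 8^1 * exp(-8) / 1!
= 8 * 3.3546e-04 / 1
= 0.0027

0.0027


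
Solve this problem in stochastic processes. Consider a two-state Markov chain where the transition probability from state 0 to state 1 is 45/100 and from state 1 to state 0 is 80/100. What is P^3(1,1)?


Computing P^3 by matrix multiplication.
P = [[0.5500, 0.4500], [0.8000, 0.2000]]
After raising P to the power 3:
P^3(1,1) = 0.3500

0.3500


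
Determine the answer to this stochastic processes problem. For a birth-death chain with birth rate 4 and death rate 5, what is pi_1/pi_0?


For birth-death process, pi_n/pi_0 = (lambda/mu)^n
= (4/5)^1
= 0.8000

0.8000


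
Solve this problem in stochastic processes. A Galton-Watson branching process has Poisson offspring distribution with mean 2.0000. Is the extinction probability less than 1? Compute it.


Since mu = 2.0000 > 1, extinction prob q < 1.
Solve s = exp(mu*(s-1)) iteratively.
q = 0.2032

0.2032


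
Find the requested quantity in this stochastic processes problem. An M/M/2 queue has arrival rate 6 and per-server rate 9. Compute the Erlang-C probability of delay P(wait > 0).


a = lambda/mu = 0.6667
rho = a/c = 0.3333
Erlang-C formula applied:
C(c,a) = 0.1667

0.1667


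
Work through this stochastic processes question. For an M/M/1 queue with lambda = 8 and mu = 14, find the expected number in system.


rho = 8/14 = 0.5714
L = rho/(1-rho)
= 0.5714/0.4286
= 1.3333

1.3333


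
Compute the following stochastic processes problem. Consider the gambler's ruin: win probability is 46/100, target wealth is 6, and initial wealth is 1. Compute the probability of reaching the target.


Gambler's ruin formula:
r = q/p = 0.5400/0.4600 = 1.1739
P(win) = (1 - r^i)/(1 - r^N)
= (1 - 1.1739^1)/(1 - 1.1739^6)
= 0.1075

0.1075


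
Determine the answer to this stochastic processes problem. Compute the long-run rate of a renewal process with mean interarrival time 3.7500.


Long-run renewal rate = 1/E(X)
= 1/3.7500
= 0.2667

0.2667


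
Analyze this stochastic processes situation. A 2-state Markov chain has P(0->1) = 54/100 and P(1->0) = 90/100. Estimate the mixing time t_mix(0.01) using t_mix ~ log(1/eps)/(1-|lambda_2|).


lambda_2 = |1 - p01 - p10| = |1 - 0.5400 - 0.9000| = 0.4400
t_mix ~ log(1/eps)/(1 - |lambda_2|)
= log(100)/(1 - 0.4400) = 4.6052/0.5600
= 8.2235

8.2235


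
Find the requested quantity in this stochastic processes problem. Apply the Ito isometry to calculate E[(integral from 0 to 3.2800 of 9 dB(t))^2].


By Ito isometry: E[(int f dB)^2] = int f^2 dt
= 9^2 * 3.2800
= 81 * 3.2800 = 265.6800

265.6800


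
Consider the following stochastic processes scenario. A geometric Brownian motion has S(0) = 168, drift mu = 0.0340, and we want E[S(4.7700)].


E[S(t)] = S(0) * exp(mu * t)
= 168 * exp(0.0340 * 4.7700)
= 168 * 1.1761
= 197.5801

197.5801


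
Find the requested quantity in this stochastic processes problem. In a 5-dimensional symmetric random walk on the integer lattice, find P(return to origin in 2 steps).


P(return in 2 steps) = P(reverse first step) = 1/(2d)
= 1/10
= 0.1000

0.1000


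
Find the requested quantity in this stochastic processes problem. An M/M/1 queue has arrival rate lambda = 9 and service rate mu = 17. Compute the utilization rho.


rho = lambda/mu
= 9/17
= 0.5294

0.5294


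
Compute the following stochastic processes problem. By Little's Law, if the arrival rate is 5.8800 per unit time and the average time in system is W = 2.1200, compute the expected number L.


Little's Law: L = lambda * W
= 5.8800 * 2.1200
= 12.4656

12.4656


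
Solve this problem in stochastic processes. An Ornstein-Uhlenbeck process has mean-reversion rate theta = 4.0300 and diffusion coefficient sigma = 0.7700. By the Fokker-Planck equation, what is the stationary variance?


Stationary variance = sigma^2 / (2*theta)
= 0.7700^2 / (2*4.0300)
= 0.5929 / 8.0600
= 0.0736

0.0736


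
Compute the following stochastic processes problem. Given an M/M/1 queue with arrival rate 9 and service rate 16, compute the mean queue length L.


rho = 9/16 = 0.5625
L = rho/(1-rho)
= 0.5625/0.4375
= 1.2857

1.2857


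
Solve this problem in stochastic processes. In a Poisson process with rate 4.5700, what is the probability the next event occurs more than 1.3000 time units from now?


P(X > t) = exp(-lambda * t)
= exp(-4.5700 * 1.3000)
= exp(-5.9410) = 0.0026

0.0026


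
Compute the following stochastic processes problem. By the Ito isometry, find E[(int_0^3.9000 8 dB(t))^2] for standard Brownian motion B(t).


By Ito isometry: E[(int f dB)^2] = int f^2 dt
= 8^2 * 3.9000
= 64 * 3.9000 = 249.6000

249.6000


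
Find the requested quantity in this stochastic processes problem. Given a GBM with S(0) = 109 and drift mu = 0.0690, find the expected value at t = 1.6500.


E[S(t)] = S(0) * exp(mu * t)
= 109 * exp(0.0690 * 1.6500)
= 109 * 1.1206
= 122.1437

122.1437


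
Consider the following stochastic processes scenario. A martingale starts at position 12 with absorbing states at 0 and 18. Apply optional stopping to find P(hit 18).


By optional stopping theorem: E(M at tau) = M(0) = 12
P(hit 18)*18 + P(hit 0)*0 = 12
P(hit 18) = (12 - 0)/(18 - 0) = 2/3 = 0.6667

0.6667


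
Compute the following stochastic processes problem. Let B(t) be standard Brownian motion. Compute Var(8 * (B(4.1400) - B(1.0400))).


Var(alpha*(B(t)-B(s))) = alpha^2 * (t-s)
= 8^2 * (4.1400 - 1.0400)
= 64 * 3.1000
= 198.4000

198.4000


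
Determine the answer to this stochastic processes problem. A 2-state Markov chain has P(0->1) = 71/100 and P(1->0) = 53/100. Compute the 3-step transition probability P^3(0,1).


Computing P^3 by matrix multiplication.
P = [[0.2900, 0.7100], [0.5300, 0.4700]]
After raising P to the power 3:
P^3(0,1) = 0.5805

0.5805


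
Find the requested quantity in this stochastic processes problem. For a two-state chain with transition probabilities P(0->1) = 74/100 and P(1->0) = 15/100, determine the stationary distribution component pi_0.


Stationary distribution: pi_0 = p10/(p01+p10), pi_1 = p01/(p01+p10)
p01 = 0.7400, p10 = 0.1500
pi_0 = 0.1685

0.1685


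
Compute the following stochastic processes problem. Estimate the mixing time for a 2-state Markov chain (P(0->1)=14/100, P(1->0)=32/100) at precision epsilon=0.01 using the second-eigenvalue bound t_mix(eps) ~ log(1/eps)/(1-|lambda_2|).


lambda_2 = |1 - p01 - p10| = |1 - 0.1400 - 0.3200| = 0.5400
t_mix ~ log(1/eps)/(1 - |lambda_2|)
= log(100)/(1 - 0.5400) = 4.6052/0.4600
= 10.0112

10.0112


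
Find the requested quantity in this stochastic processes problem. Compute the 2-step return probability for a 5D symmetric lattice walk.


P(return in 2 steps) = P(reverse first step) = 1/(2d)
= 1/10
= 0.1000

0.1000


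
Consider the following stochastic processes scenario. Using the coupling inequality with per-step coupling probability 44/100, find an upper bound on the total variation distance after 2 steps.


TV distance bound <= (1-delta)^n
= (1 - 0.4400)^2
= 0.5600^2
= 0.3136

0.3136


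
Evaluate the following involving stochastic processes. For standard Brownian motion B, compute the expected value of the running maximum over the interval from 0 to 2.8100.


E(max B(s)) = sqrt(2t/pi)
= sqrt(2*2.8100/pi)
= sqrt(1.7889)
= 1.3375

1.3375


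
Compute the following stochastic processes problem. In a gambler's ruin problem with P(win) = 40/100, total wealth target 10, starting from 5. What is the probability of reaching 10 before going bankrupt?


Gambler's ruin formula:
r = q/p = 0.6000/0.4000 = 1.5000
P(win) = (1 - r^i)/(1 - r^N)
= (1 - 1.5000^5)/(1 - 1.5000^10)
= 0.1164

0.1164


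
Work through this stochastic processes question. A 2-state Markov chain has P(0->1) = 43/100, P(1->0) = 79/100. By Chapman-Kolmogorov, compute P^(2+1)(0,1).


P^3 = P^2 * P^1
Computing via matrix multiplication of the transition matrix.
Entry (0,1) of P^3 = 0.3562

0.3562


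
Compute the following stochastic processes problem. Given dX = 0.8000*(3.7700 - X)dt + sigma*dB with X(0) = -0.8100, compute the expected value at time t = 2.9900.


E[X(t)] = mu + (X(0) - mu)*exp(-theta*t)
= 3.7700 + (-0.8100 - 3.7700)*exp(-0.8000*2.9900)
= 3.7700 + -4.5800 * 0.0914
= 3.3512

3.3512


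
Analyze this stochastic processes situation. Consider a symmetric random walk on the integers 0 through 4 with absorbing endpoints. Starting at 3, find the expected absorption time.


For symmetric RW on 0,...,N with absorbing barriers, E(i) = i*(N-i)
E(3) = 3 * 1 = 3

3


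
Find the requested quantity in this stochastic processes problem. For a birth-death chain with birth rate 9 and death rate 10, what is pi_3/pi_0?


For birth-death process, pi_n/pi_0 = (lambda/mu)^n
= (9/10)^3
= 0.7290

0.7290


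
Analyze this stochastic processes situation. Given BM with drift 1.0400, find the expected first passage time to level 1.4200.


Expected first passage time = a/mu
= 1.4200/1.0400
= 1.3654

1.3654


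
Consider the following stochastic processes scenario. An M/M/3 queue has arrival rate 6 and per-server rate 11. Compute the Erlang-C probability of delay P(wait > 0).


a = lambda/mu = 0.5455
rho = a/c = 0.1818
Erlang-C formula applied:
C(c,a) = 0.0191

0.0191


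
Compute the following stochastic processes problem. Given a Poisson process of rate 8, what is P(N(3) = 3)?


P(N(t)=k) = (lambda*t)^k * exp(-lambda*t) / k!
lambda*t = 24
= 24^3 * exp(-24) / 3!
= 13824 * 3.7751e-11 / 6
= 8.6979e-08

8.6979e-08


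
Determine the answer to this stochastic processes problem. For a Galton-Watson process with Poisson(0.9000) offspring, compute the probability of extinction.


Since mu = 0.9000 <= 1, extinction probability = 1.

1.0000


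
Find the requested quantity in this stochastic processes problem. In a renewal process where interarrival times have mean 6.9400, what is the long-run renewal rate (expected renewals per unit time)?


Long-run renewal rate = 1/E(X)
= 1/6.9400
= 0.1441

0.1441


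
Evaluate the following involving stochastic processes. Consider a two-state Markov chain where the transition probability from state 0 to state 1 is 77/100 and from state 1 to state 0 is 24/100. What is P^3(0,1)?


Computing P^3 by matrix multiplication.
P = [[0.2300, 0.7700], [0.2400, 0.7600]]
After raising P to the power 3:
P^3(0,1) = 0.7624

0.7624


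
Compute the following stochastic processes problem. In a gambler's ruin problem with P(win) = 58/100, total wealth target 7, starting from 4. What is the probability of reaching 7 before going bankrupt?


Gambler's ruin formula:
r = q/p = 0.4200/0.5800 = 0.7241
P(win) = (1 - r^i)/(1 - r^N)
= (1 - 0.7241^4)/(1 - 0.7241^7)
= 0.8096

0.8096


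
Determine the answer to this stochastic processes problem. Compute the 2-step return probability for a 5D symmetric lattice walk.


P(return in 2 steps) = P(reverse first step) = 1/(2d)
= 1/10
= 0.1000

0.1000


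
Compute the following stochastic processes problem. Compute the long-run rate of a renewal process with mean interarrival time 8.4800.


Long-run renewal rate = 1/E(X)
= 1/8.4800
= 0.1179

0.1179


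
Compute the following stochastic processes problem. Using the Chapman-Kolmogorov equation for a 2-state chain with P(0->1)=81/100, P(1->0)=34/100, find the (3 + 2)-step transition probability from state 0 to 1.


P^5 = P^3 * P^2
Computing via matrix multiplication of the transition matrix.
Entry (0,1) of P^5 = 0.7044

0.7044
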